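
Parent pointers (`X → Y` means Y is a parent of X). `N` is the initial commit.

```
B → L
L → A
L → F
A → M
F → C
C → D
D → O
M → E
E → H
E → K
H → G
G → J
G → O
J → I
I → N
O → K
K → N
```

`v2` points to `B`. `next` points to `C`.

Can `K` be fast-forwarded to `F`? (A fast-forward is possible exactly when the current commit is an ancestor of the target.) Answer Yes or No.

A fast-forward from K to F is possible iff K is an ancestor of F.
Ancestors of F: {C, D, F, K, N, O}.
K is among them, so fast-forward is possible.

Yes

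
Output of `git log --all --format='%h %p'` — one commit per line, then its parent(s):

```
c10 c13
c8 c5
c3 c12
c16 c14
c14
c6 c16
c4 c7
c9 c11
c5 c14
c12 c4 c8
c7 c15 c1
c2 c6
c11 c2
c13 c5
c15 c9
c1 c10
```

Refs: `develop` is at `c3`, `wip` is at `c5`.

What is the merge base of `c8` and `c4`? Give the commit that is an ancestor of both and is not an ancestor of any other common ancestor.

c5

Ancestors of c8: {c14, c5, c8}.
Ancestors of c4: {c1, c10, c11, c13, c14, c15, c16, c2, c4, c5, c6, c7, c9}.
Common ancestors: {c14, c5}.
Among these, c5 is not an ancestor of any other common ancestor — it is the merge base.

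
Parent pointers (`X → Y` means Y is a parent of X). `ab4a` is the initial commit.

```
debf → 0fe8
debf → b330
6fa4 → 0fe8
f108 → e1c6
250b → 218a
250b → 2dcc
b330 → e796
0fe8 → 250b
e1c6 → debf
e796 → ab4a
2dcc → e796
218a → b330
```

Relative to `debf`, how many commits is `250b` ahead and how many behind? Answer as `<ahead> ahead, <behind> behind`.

0 ahead, 2 behind

Reachable from 250b: {218a, 250b, 2dcc, ab4a, b330, e796}.
Reachable from debf: {0fe8, 218a, 250b, 2dcc, ab4a, b330, debf, e796}.
Only in 250b's history (ahead): {} — 0.
Only in debf's history (behind): {0fe8, debf} — 2.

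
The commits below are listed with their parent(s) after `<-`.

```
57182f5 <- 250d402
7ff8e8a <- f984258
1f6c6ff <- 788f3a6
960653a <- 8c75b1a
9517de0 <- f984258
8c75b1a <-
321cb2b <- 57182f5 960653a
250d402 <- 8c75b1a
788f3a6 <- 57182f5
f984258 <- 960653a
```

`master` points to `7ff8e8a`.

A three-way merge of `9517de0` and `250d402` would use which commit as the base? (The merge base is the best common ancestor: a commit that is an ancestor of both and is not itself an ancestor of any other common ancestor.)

Ancestors of 9517de0: {8c75b1a, 9517de0, 960653a, f984258}.
Ancestors of 250d402: {250d402, 8c75b1a}.
Common ancestors: {8c75b1a}.
The only common ancestor is 8c75b1a, so it is the merge base.

8c75b1a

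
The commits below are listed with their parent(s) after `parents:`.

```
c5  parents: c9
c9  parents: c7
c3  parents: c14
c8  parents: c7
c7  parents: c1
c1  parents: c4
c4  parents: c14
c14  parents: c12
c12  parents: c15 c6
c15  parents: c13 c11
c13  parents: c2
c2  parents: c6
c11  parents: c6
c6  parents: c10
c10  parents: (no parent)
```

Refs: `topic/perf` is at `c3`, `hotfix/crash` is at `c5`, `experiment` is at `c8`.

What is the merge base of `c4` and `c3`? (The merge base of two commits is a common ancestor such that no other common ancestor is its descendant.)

Ancestors of c4: {c10, c11, c12, c13, c14, c15, c2, c4, c6}.
Ancestors of c3: {c10, c11, c12, c13, c14, c15, c2, c3, c6}.
Common ancestors: {c10, c11, c12, c13, c14, c15, c2, c6}.
Among these, c14 is not an ancestor of any other common ancestor — it is the merge base.

c14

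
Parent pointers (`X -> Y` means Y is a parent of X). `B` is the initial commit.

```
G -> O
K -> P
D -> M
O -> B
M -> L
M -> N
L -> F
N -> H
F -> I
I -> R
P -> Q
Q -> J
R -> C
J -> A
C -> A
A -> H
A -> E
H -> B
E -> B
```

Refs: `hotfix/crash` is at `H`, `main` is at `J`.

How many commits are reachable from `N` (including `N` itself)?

3

Walking parent pointers from N: reachable set = {B, H, N}.
That is 3 commits.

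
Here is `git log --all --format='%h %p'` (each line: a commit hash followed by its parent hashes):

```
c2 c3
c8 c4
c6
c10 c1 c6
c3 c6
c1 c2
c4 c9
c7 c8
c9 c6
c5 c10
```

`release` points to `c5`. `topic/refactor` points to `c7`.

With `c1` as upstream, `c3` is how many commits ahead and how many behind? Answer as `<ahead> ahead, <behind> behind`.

0 ahead, 2 behind

Reachable from c3: {c3, c6}.
Reachable from c1: {c1, c2, c3, c6}.
Only in c3's history (ahead): {} — 0.
Only in c1's history (behind): {c1, c2} — 2.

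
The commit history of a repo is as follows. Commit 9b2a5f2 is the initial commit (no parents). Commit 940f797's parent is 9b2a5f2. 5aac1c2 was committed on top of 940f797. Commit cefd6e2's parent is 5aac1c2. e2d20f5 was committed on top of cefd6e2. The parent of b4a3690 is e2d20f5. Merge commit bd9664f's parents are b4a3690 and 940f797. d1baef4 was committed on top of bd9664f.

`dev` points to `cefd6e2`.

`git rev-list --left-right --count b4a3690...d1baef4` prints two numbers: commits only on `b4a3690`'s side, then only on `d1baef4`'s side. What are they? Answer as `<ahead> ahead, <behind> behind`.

0 ahead, 2 behind

Reachable from b4a3690: {5aac1c2, 940f797, 9b2a5f2, b4a3690, cefd6e2, e2d20f5}.
Reachable from d1baef4: {5aac1c2, 940f797, 9b2a5f2, b4a3690, bd9664f, cefd6e2, d1baef4, e2d20f5}.
Only in b4a3690's history (ahead): {} — 0.
Only in d1baef4's history (behind): {bd9664f, d1baef4} — 2.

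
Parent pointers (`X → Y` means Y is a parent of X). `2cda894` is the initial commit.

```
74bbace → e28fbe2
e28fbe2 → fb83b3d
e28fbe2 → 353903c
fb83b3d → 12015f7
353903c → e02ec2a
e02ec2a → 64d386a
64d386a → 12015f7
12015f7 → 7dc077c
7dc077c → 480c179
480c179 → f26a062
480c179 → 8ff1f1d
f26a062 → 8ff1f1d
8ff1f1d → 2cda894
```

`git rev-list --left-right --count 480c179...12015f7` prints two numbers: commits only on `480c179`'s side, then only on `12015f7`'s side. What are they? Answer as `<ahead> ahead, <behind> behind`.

0 ahead, 2 behind

Reachable from 480c179: {2cda894, 480c179, 8ff1f1d, f26a062}.
Reachable from 12015f7: {12015f7, 2cda894, 480c179, 7dc077c, 8ff1f1d, f26a062}.
Only in 480c179's history (ahead): {} — 0.
Only in 12015f7's history (behind): {12015f7, 7dc077c} — 2.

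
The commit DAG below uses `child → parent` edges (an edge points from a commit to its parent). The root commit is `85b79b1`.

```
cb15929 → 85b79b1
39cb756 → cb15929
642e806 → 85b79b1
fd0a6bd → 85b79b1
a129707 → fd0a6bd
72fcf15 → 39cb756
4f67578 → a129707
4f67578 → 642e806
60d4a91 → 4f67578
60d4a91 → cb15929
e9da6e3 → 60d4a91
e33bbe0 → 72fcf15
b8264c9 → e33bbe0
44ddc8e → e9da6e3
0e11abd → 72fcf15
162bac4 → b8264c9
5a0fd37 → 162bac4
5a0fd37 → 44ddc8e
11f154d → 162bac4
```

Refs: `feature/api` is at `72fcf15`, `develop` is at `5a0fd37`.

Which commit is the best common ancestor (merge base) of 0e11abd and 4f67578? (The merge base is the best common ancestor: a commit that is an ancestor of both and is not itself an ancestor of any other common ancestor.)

Ancestors of 0e11abd: {0e11abd, 39cb756, 72fcf15, 85b79b1, cb15929}.
Ancestors of 4f67578: {4f67578, 642e806, 85b79b1, a129707, fd0a6bd}.
Common ancestors: {85b79b1}.
The only common ancestor is 85b79b1, so it is the merge base.

85b79b1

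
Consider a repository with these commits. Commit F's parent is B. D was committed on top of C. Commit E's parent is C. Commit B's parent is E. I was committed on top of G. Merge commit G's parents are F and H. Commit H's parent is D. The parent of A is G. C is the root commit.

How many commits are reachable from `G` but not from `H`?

Reachable from G: {B, C, D, E, F, G, H}.
Reachable from H: {C, D, H}.
In G's history but not H's: {B, E, F, G} — 4 commits.

4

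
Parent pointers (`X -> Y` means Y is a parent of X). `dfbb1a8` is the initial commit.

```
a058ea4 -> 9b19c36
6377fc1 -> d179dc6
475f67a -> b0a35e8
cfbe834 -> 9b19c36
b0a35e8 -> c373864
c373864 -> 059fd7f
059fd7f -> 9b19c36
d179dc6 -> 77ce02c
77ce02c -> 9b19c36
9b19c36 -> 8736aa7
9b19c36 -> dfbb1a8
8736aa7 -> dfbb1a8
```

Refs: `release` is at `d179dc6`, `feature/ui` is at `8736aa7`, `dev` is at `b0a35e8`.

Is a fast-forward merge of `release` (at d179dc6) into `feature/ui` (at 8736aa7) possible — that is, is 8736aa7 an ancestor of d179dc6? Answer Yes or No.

A fast-forward from 8736aa7 to d179dc6 is possible iff 8736aa7 is an ancestor of d179dc6.
Ancestors of d179dc6: {77ce02c, 8736aa7, 9b19c36, d179dc6, dfbb1a8}.
8736aa7 is among them, so fast-forward is possible.

Yes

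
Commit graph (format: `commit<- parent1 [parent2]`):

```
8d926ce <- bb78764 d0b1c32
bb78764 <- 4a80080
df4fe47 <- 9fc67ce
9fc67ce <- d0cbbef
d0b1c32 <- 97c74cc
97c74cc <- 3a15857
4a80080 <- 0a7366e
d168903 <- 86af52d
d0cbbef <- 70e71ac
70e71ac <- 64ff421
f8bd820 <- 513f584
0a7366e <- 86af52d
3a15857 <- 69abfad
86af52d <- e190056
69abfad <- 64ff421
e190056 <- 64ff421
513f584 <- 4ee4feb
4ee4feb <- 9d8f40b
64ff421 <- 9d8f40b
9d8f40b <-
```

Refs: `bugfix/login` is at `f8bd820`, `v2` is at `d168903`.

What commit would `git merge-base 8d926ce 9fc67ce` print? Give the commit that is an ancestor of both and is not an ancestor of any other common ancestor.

64ff421

Ancestors of 8d926ce: {0a7366e, 3a15857, 4a80080, 64ff421, 69abfad, 86af52d, 8d926ce, 97c74cc, 9d8f40b, bb78764, d0b1c32, e190056}.
Ancestors of 9fc67ce: {64ff421, 70e71ac, 9d8f40b, 9fc67ce, d0cbbef}.
Common ancestors: {64ff421, 9d8f40b}.
Among these, 64ff421 is not an ancestor of any other common ancestor — it is the merge base.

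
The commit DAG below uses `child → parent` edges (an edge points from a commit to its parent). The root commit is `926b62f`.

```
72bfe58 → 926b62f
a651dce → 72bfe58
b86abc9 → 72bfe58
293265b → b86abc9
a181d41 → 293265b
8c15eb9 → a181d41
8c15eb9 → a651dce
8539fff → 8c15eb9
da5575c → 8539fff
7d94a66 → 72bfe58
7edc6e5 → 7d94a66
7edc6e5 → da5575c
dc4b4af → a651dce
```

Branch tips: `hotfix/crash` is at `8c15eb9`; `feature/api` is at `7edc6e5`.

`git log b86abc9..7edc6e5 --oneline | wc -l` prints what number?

Reachable from 7edc6e5: {293265b, 72bfe58, 7d94a66, 7edc6e5, 8539fff, 8c15eb9, 926b62f, a181d41, a651dce, b86abc9, da5575c}.
Reachable from b86abc9: {72bfe58, 926b62f, b86abc9}.
In 7edc6e5's history but not b86abc9's: {293265b, 7d94a66, 7edc6e5, 8539fff, 8c15eb9, a181d41, a651dce, da5575c} — 8 commits.

8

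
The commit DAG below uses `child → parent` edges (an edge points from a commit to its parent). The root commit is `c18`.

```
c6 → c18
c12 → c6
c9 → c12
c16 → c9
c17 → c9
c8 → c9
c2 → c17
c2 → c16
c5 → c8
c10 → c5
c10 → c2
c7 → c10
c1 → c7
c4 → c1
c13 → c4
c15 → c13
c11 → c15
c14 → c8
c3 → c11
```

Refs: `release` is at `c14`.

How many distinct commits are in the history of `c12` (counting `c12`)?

Walking parent pointers from c12: reachable set = {c12, c18, c6}.
That is 3 commits.

3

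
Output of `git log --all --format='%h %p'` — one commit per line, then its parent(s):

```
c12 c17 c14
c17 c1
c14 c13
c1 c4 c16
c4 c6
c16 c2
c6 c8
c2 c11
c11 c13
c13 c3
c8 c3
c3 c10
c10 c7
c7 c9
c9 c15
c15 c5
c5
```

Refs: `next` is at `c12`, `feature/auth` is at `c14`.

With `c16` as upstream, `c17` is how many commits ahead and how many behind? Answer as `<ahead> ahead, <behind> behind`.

5 ahead, 0 behind

Reachable from c17: {c1, c10, c11, c13, c15, c16, c17, c2, c3, c4, c5, c6, c7, c8, c9}.
Reachable from c16: {c10, c11, c13, c15, c16, c2, c3, c5, c7, c9}.
Only in c17's history (ahead): {c1, c17, c4, c6, c8} — 5.
Only in c16's history (behind): {} — 0.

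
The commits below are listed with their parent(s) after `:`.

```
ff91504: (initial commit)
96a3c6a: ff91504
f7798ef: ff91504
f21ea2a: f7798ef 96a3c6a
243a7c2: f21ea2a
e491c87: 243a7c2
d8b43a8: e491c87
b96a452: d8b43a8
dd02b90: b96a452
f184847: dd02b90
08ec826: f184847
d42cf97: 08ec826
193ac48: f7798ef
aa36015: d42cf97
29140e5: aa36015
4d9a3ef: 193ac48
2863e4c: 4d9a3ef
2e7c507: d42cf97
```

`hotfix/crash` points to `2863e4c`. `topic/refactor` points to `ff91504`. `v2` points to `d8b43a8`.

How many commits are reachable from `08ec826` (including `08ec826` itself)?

Walking parent pointers from 08ec826: reachable set = {08ec826, 243a7c2, 96a3c6a, b96a452, d8b43a8, dd02b90, e491c87, f184847, f21ea2a, f7798ef, ff91504}.
That is 11 commits.

11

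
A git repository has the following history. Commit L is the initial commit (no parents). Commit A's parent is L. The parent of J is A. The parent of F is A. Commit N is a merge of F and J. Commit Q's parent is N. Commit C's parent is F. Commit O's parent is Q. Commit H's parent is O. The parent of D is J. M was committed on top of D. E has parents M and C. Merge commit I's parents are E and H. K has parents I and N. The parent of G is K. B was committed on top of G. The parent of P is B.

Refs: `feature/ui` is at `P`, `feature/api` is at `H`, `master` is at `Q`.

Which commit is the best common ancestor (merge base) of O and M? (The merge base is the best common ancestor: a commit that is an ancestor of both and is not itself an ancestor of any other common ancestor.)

J

Ancestors of O: {A, F, J, L, N, O, Q}.
Ancestors of M: {A, D, J, L, M}.
Common ancestors: {A, J, L}.
Among these, J is not an ancestor of any other common ancestor — it is the merge base.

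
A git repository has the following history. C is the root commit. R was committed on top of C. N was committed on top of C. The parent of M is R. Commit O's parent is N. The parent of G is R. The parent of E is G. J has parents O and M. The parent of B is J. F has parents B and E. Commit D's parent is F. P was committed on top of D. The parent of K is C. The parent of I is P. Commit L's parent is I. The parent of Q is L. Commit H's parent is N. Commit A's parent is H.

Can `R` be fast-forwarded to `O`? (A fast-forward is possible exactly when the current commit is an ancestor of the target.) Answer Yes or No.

No

A fast-forward from R to O is possible iff R is an ancestor of O.
Ancestors of O: {C, N, O}.
R is not among them, so fast-forward is not possible.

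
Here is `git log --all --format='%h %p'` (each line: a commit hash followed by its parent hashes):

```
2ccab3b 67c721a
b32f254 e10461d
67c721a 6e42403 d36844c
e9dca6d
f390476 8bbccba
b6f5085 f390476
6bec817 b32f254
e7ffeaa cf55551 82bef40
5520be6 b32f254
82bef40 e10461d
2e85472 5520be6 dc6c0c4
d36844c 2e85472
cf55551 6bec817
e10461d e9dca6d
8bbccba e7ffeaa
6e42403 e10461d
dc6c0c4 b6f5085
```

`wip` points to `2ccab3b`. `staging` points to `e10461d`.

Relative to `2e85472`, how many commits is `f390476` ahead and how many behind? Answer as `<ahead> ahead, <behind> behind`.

Reachable from f390476: {6bec817, 82bef40, 8bbccba, b32f254, cf55551, e10461d, e7ffeaa, e9dca6d, f390476}.
Reachable from 2e85472: {2e85472, 5520be6, 6bec817, 82bef40, 8bbccba, b32f254, b6f5085, cf55551, dc6c0c4, e10461d, e7ffeaa, e9dca6d, f390476}.
Only in f390476's history (ahead): {} — 0.
Only in 2e85472's history (behind): {2e85472, 5520be6, b6f5085, dc6c0c4} — 4.

0 ahead, 4 behind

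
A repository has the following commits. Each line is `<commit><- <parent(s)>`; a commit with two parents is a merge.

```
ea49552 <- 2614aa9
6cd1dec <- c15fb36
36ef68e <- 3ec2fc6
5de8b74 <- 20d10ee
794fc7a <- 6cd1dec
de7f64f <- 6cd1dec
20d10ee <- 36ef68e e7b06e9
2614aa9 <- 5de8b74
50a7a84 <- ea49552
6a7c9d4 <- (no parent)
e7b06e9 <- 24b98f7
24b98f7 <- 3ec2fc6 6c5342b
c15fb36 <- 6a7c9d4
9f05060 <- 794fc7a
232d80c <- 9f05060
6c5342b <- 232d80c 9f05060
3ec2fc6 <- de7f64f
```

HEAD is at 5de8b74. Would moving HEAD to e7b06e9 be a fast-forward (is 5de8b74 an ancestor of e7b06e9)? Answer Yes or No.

No

A fast-forward from 5de8b74 to e7b06e9 is possible iff 5de8b74 is an ancestor of e7b06e9.
Ancestors of e7b06e9: {232d80c, 24b98f7, 3ec2fc6, 6a7c9d4, 6c5342b, 6cd1dec, 794fc7a, 9f05060, c15fb36, de7f64f, e7b06e9}.
5de8b74 is not among them, so fast-forward is not possible.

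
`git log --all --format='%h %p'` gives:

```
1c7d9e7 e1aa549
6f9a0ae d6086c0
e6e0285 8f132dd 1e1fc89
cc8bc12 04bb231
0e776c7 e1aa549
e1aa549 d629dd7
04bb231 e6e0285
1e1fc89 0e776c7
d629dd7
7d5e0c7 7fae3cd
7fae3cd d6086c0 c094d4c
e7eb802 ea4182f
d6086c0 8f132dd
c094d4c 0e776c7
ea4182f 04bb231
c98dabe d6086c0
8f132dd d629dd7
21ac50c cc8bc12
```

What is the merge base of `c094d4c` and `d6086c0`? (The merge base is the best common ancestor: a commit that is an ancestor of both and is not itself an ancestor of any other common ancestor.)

d629dd7

Ancestors of c094d4c: {0e776c7, c094d4c, d629dd7, e1aa549}.
Ancestors of d6086c0: {8f132dd, d6086c0, d629dd7}.
Common ancestors: {d629dd7}.
The only common ancestor is d629dd7, so it is the merge base.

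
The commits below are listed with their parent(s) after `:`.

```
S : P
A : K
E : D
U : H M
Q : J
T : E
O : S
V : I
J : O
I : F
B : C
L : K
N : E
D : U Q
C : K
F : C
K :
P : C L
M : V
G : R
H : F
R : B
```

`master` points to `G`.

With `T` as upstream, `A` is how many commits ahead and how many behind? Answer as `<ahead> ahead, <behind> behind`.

Reachable from A: {A, K}.
Reachable from T: {C, D, E, F, H, I, J, K, L, M, O, P, Q, S, T, U, V}.
Only in A's history (ahead): {A} — 1.
Only in T's history (behind): {C, D, E, F, H, I, J, L, M, O, P, Q, S, T, U, V} — 16.

1 ahead, 16 behind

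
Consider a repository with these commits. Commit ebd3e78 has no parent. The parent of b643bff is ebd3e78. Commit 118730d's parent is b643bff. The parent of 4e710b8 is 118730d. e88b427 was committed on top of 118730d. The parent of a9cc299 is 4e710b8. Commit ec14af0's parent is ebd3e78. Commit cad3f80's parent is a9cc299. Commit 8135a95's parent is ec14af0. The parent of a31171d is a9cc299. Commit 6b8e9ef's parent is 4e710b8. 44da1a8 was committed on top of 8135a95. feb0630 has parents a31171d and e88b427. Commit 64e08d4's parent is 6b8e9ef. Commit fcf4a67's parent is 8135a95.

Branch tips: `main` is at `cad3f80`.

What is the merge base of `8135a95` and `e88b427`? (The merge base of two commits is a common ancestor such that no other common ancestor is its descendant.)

Ancestors of 8135a95: {8135a95, ebd3e78, ec14af0}.
Ancestors of e88b427: {118730d, b643bff, e88b427, ebd3e78}.
Common ancestors: {ebd3e78}.
The only common ancestor is ebd3e78, so it is the merge base.

ebd3e78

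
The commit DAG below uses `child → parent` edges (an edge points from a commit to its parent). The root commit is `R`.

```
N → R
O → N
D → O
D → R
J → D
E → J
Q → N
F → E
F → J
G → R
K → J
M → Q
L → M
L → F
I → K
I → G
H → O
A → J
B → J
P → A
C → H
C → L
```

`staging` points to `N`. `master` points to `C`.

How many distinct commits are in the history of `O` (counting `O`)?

Walking parent pointers from O: reachable set = {N, O, R}.
That is 3 commits.

3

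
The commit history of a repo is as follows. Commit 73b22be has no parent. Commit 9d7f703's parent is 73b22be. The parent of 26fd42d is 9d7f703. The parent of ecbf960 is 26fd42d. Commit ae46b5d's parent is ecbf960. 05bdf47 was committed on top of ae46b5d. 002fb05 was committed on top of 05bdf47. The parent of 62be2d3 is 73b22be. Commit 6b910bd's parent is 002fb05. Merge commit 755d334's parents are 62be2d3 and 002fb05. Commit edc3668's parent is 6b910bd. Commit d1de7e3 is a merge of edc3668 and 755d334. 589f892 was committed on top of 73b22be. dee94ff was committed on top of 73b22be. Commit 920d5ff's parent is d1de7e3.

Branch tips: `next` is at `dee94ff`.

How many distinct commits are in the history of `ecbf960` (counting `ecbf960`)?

Walking parent pointers from ecbf960: reachable set = {26fd42d, 73b22be, 9d7f703, ecbf960}.
That is 4 commits.

4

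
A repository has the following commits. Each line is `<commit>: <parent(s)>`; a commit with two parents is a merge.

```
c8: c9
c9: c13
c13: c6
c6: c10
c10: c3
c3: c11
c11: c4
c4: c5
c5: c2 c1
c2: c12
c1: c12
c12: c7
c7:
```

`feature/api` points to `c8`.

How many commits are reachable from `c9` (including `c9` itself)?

12

Walking parent pointers from c9: reachable set = {c1, c10, c11, c12, c13, c2, c3, c4, c5, c6, c7, c9}.
That is 12 commits.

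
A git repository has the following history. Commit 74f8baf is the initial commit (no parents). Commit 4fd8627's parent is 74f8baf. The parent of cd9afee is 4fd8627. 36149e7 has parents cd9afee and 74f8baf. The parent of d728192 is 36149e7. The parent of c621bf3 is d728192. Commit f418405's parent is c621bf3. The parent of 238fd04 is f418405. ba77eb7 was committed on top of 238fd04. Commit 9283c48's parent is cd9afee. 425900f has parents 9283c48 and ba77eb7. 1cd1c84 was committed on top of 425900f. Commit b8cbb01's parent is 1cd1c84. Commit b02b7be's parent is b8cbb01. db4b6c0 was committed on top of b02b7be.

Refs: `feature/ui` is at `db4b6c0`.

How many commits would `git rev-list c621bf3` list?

6

Walking parent pointers from c621bf3: reachable set = {36149e7, 4fd8627, 74f8baf, c621bf3, cd9afee, d728192}.
That is 6 commits.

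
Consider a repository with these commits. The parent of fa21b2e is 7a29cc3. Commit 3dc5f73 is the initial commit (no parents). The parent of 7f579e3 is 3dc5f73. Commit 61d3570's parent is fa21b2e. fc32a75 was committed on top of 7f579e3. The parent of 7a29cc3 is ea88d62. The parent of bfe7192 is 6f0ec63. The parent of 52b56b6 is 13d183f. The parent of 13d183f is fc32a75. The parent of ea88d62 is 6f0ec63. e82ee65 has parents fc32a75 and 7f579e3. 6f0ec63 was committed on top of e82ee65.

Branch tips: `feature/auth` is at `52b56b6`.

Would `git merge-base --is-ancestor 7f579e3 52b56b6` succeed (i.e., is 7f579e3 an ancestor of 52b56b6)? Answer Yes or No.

Ancestors of 52b56b6 (commits reachable by following parents): {13d183f, 3dc5f73, 52b56b6, 7f579e3, fc32a75}.
7f579e3 is in that set, so it is an ancestor of 52b56b6.

Yes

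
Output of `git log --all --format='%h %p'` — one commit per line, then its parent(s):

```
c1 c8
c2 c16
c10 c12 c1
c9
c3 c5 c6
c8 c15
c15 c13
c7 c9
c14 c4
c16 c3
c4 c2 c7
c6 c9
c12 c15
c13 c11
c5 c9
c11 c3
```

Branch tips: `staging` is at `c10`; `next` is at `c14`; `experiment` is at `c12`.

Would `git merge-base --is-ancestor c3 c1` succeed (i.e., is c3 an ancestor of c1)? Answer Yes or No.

Yes

Ancestors of c1 (commits reachable by following parents): {c1, c11, c13, c15, c3, c5, c6, c8, c9}.
c3 is in that set, so it is an ancestor of c1.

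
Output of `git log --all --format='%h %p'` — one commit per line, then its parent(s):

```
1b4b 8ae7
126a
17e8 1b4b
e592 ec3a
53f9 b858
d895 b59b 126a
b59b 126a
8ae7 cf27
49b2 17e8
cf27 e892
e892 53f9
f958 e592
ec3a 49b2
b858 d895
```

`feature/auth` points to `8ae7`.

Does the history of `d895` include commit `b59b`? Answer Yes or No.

Ancestors of d895 (commits reachable by following parents): {126a, b59b, d895}.
b59b is in that set, so it is an ancestor of d895.

Yes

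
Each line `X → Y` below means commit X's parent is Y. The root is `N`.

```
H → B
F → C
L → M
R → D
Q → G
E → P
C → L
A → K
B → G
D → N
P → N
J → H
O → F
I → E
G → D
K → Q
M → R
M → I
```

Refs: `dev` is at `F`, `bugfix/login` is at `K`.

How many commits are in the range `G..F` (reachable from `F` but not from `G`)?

Reachable from F: {C, D, E, F, I, L, M, N, P, R}.
Reachable from G: {D, G, N}.
In F's history but not G's: {C, E, F, I, L, M, P, R} — 8 commits.

8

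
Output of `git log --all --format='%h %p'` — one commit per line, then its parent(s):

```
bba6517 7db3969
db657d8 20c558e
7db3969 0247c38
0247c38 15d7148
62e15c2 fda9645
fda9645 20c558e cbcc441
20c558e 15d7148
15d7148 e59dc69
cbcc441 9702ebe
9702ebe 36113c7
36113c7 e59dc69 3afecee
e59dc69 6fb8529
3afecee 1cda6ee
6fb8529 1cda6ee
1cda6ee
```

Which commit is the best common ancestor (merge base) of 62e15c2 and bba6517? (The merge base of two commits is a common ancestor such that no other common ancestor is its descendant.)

15d7148

Ancestors of 62e15c2: {15d7148, 1cda6ee, 20c558e, 36113c7, 3afecee, 62e15c2, 6fb8529, 9702ebe, cbcc441, e59dc69, fda9645}.
Ancestors of bba6517: {0247c38, 15d7148, 1cda6ee, 6fb8529, 7db3969, bba6517, e59dc69}.
Common ancestors: {15d7148, 1cda6ee, 6fb8529, e59dc69}.
Among these, 15d7148 is not an ancestor of any other common ancestor — it is the merge base.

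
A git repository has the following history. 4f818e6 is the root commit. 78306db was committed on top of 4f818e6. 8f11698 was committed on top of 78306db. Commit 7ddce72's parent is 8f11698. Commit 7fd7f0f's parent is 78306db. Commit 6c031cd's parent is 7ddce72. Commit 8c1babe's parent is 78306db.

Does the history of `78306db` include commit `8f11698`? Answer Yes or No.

Ancestors of 78306db: {4f818e6, 78306db}.
8f11698 is not in that set, so it is not an ancestor of 78306db.

No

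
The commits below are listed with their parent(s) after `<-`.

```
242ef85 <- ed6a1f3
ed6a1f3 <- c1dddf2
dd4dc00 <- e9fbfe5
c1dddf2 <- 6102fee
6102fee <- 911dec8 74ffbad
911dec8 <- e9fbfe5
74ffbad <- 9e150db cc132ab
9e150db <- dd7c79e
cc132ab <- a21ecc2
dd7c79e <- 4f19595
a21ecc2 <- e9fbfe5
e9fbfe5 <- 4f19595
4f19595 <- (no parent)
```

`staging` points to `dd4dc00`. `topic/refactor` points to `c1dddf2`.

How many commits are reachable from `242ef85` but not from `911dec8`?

9

Reachable from 242ef85: {242ef85, 4f19595, 6102fee, 74ffbad, 911dec8, 9e150db, a21ecc2, c1dddf2, cc132ab, dd7c79e, e9fbfe5, ed6a1f3}.
Reachable from 911dec8: {4f19595, 911dec8, e9fbfe5}.
In 242ef85's history but not 911dec8's: {242ef85, 6102fee, 74ffbad, 9e150db, a21ecc2, c1dddf2, cc132ab, dd7c79e, ed6a1f3} — 9 commits.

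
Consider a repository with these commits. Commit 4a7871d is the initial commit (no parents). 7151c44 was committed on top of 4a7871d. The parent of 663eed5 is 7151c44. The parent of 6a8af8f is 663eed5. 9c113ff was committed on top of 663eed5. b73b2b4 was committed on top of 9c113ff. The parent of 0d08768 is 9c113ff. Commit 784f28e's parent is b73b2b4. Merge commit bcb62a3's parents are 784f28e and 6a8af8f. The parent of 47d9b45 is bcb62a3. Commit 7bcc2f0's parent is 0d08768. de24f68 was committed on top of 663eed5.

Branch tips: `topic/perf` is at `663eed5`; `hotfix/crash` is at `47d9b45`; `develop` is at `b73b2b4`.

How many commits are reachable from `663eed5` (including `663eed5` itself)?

3

Walking parent pointers from 663eed5: reachable set = {4a7871d, 663eed5, 7151c44}.
That is 3 commits.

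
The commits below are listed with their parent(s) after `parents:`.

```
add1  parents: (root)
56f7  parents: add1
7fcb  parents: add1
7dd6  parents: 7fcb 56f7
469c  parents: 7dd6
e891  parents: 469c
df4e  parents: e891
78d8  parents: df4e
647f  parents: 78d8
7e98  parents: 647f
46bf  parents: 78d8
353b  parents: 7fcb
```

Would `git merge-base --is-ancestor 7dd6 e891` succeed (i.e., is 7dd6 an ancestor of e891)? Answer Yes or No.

Yes

Ancestors of e891 (commits reachable by following parents): {469c, 56f7, 7dd6, 7fcb, add1, e891}.
7dd6 is in that set, so it is an ancestor of e891.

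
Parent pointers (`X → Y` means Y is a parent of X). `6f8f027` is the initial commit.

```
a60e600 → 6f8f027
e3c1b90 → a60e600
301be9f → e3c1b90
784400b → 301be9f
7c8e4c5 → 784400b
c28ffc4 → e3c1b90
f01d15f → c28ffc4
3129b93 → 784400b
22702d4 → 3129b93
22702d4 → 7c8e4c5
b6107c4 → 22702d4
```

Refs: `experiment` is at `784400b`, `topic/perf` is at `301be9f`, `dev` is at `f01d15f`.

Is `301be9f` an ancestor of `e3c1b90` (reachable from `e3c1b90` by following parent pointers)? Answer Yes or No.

Ancestors of e3c1b90: {6f8f027, a60e600, e3c1b90}.
301be9f is not in that set, so it is not an ancestor of e3c1b90.

No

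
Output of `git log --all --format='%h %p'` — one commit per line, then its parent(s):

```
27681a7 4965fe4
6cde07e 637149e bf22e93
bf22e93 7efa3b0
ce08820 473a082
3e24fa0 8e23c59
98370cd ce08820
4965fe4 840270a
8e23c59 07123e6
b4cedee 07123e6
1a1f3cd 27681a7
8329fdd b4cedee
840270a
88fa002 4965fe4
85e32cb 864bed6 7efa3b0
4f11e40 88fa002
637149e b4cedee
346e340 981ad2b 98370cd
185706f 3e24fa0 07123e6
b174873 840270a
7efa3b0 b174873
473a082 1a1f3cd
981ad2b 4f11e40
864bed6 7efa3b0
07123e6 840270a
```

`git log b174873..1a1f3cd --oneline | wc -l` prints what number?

Reachable from 1a1f3cd: {1a1f3cd, 27681a7, 4965fe4, 840270a}.
Reachable from b174873: {840270a, b174873}.
In 1a1f3cd's history but not b174873's: {1a1f3cd, 27681a7, 4965fe4} — 3 commits.

3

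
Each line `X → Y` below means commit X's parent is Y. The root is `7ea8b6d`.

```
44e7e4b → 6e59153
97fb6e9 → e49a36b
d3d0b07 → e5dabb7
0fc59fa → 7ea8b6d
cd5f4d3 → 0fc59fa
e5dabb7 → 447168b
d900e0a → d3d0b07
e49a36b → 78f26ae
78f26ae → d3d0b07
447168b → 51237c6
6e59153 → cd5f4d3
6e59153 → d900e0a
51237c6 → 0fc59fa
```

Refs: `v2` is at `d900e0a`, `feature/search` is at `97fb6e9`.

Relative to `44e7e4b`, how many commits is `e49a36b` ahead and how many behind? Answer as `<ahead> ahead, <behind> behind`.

Reachable from e49a36b: {0fc59fa, 447168b, 51237c6, 78f26ae, 7ea8b6d, d3d0b07, e49a36b, e5dabb7}.
Reachable from 44e7e4b: {0fc59fa, 447168b, 44e7e4b, 51237c6, 6e59153, 7ea8b6d, cd5f4d3, d3d0b07, d900e0a, e5dabb7}.
Only in e49a36b's history (ahead): {78f26ae, e49a36b} — 2.
Only in 44e7e4b's history (behind): {44e7e4b, 6e59153, cd5f4d3, d900e0a} — 4.

2 ahead, 4 behind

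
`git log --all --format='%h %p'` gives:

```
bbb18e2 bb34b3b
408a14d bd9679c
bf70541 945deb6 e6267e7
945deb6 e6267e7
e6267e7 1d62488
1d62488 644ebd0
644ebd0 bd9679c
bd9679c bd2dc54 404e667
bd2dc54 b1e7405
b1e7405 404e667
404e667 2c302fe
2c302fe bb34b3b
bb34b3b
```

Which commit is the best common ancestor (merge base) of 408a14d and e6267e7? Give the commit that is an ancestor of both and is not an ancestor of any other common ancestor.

Ancestors of 408a14d: {2c302fe, 404e667, 408a14d, b1e7405, bb34b3b, bd2dc54, bd9679c}.
Ancestors of e6267e7: {1d62488, 2c302fe, 404e667, 644ebd0, b1e7405, bb34b3b, bd2dc54, bd9679c, e6267e7}.
Common ancestors: {2c302fe, 404e667, b1e7405, bb34b3b, bd2dc54, bd9679c}.
Among these, bd9679c is not an ancestor of any other common ancestor — it is the merge base.

bd9679c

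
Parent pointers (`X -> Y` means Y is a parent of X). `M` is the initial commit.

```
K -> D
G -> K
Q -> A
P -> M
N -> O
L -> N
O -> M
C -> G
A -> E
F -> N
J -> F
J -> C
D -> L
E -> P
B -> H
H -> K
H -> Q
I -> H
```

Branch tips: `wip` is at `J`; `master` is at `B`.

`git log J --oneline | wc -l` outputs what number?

10

Walking parent pointers from J: reachable set = {C, D, F, G, J, K, L, M, N, O}.
That is 10 commits.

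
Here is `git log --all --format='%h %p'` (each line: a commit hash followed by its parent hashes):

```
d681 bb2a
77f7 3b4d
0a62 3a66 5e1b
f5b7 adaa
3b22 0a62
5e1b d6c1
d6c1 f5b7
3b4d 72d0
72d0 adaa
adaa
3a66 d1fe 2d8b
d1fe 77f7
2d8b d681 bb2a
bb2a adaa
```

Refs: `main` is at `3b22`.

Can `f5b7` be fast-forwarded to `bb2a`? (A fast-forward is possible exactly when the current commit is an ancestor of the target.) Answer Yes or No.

No

A fast-forward from f5b7 to bb2a is possible iff f5b7 is an ancestor of bb2a.
Ancestors of bb2a: {adaa, bb2a}.
f5b7 is not among them, so fast-forward is not possible.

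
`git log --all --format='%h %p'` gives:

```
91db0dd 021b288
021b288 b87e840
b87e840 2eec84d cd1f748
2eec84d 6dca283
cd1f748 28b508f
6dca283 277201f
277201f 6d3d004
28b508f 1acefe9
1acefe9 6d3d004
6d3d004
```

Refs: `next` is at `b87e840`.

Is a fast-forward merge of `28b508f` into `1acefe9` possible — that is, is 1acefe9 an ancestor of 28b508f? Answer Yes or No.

A fast-forward from 1acefe9 to 28b508f is possible iff 1acefe9 is an ancestor of 28b508f.
Ancestors of 28b508f: {1acefe9, 28b508f, 6d3d004}.
1acefe9 is among them, so fast-forward is possible.

Yes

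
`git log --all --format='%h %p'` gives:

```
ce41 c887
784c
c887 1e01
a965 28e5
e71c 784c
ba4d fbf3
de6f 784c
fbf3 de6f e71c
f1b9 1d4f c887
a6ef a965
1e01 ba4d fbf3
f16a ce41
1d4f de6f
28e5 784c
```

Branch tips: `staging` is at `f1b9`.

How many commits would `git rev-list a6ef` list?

Walking parent pointers from a6ef: reachable set = {28e5, 784c, a6ef, a965}.
That is 4 commits.

4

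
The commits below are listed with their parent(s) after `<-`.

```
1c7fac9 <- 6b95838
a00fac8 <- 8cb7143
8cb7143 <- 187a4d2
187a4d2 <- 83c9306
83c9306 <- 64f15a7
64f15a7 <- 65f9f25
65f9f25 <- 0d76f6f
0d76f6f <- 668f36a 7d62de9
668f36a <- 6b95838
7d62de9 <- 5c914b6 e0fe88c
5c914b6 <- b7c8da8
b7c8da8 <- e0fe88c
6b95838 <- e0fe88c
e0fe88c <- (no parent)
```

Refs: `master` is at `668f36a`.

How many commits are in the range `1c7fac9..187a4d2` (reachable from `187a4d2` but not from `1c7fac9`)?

9

Reachable from 187a4d2: {0d76f6f, 187a4d2, 5c914b6, 64f15a7, 65f9f25, 668f36a, 6b95838, 7d62de9, 83c9306, b7c8da8, e0fe88c}.
Reachable from 1c7fac9: {1c7fac9, 6b95838, e0fe88c}.
In 187a4d2's history but not 1c7fac9's: {0d76f6f, 187a4d2, 5c914b6, 64f15a7, 65f9f25, 668f36a, 7d62de9, 83c9306, b7c8da8} — 9 commits.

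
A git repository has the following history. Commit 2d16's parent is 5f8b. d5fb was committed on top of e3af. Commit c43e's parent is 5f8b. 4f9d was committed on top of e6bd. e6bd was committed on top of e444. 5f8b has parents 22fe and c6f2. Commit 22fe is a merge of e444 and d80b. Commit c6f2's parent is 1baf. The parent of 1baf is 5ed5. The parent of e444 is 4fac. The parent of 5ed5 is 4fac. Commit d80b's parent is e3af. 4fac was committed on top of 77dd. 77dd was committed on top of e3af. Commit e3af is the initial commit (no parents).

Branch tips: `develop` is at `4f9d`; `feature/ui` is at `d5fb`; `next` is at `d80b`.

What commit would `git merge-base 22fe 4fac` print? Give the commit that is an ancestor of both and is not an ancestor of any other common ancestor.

Ancestors of 22fe: {22fe, 4fac, 77dd, d80b, e3af, e444}.
Ancestors of 4fac: {4fac, 77dd, e3af}.
Common ancestors: {4fac, 77dd, e3af}.
Among these, 4fac is not an ancestor of any other common ancestor — it is the merge base.

4fac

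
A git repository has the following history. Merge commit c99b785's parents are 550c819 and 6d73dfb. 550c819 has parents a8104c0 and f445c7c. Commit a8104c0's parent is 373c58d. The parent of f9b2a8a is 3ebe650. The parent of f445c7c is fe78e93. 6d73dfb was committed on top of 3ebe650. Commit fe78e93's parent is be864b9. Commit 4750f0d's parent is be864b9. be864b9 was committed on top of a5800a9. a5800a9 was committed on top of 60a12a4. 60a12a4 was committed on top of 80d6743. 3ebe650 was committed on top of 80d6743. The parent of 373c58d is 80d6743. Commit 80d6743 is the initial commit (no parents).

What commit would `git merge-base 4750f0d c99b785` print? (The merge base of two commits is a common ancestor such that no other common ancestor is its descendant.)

be864b9

Ancestors of 4750f0d: {4750f0d, 60a12a4, 80d6743, a5800a9, be864b9}.
Ancestors of c99b785: {373c58d, 3ebe650, 550c819, 60a12a4, 6d73dfb, 80d6743, a5800a9, a8104c0, be864b9, c99b785, f445c7c, fe78e93}.
Common ancestors: {60a12a4, 80d6743, a5800a9, be864b9}.
Among these, be864b9 is not an ancestor of any other common ancestor — it is the merge base.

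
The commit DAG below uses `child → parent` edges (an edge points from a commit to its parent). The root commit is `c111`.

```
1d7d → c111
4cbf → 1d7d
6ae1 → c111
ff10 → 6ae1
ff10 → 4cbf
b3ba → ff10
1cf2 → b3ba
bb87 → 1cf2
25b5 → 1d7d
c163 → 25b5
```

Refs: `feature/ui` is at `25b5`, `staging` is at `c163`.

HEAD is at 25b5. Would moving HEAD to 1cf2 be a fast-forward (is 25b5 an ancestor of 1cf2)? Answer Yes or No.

No

A fast-forward from 25b5 to 1cf2 is possible iff 25b5 is an ancestor of 1cf2.
Ancestors of 1cf2: {1cf2, 1d7d, 4cbf, 6ae1, b3ba, c111, ff10}.
25b5 is not among them, so fast-forward is not possible.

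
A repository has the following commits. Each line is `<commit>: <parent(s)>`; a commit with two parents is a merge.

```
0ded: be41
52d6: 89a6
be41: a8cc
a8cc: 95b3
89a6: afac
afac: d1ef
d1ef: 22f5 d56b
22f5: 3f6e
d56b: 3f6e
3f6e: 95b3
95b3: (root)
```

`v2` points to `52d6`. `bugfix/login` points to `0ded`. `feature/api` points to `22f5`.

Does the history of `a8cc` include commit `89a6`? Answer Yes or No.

No

Ancestors of a8cc: {95b3, a8cc}.
89a6 is not in that set, so it is not an ancestor of a8cc.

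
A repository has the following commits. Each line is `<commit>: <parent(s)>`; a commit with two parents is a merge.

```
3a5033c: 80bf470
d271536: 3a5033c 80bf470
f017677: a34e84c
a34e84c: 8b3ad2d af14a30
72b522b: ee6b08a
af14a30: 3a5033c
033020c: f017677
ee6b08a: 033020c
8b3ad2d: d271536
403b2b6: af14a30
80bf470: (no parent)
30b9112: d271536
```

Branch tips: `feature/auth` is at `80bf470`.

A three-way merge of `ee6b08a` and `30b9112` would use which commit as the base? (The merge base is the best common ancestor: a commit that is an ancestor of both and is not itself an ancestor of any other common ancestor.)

Ancestors of ee6b08a: {033020c, 3a5033c, 80bf470, 8b3ad2d, a34e84c, af14a30, d271536, ee6b08a, f017677}.
Ancestors of 30b9112: {30b9112, 3a5033c, 80bf470, d271536}.
Common ancestors: {3a5033c, 80bf470, d271536}.
Among these, d271536 is not an ancestor of any other common ancestor — it is the merge base.

d271536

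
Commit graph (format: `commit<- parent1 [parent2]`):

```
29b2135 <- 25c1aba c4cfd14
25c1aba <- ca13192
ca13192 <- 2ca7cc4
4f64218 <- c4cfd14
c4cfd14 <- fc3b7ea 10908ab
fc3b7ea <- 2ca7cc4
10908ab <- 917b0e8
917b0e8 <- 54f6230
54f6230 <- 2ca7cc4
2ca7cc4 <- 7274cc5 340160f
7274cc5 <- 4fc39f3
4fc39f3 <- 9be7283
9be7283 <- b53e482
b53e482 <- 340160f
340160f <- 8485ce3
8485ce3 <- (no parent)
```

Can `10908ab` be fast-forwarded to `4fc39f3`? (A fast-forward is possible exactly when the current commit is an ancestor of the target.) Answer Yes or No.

A fast-forward from 10908ab to 4fc39f3 is possible iff 10908ab is an ancestor of 4fc39f3.
Ancestors of 4fc39f3: {340160f, 4fc39f3, 8485ce3, 9be7283, b53e482}.
10908ab is not among them, so fast-forward is not possible.

No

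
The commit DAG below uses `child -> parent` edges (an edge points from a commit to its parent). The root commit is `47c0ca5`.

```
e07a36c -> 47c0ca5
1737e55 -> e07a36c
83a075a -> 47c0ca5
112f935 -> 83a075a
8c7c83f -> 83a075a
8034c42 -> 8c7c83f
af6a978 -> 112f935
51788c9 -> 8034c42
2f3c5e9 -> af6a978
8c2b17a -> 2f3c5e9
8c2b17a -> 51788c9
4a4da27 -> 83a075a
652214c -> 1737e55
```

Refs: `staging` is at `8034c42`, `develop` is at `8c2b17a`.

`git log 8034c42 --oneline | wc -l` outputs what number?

Walking parent pointers from 8034c42: reachable set = {47c0ca5, 8034c42, 83a075a, 8c7c83f}.
That is 4 commits.

4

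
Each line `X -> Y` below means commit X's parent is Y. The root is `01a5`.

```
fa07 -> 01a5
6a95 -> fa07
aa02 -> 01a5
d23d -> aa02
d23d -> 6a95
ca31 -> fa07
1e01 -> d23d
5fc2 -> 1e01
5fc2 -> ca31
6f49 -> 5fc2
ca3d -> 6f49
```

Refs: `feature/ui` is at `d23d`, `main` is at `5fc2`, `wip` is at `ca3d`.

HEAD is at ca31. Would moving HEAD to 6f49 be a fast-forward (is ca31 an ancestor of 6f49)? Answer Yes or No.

Yes

A fast-forward from ca31 to 6f49 is possible iff ca31 is an ancestor of 6f49.
Ancestors of 6f49: {01a5, 1e01, 5fc2, 6a95, 6f49, aa02, ca31, d23d, fa07}.
ca31 is among them, so fast-forward is possible.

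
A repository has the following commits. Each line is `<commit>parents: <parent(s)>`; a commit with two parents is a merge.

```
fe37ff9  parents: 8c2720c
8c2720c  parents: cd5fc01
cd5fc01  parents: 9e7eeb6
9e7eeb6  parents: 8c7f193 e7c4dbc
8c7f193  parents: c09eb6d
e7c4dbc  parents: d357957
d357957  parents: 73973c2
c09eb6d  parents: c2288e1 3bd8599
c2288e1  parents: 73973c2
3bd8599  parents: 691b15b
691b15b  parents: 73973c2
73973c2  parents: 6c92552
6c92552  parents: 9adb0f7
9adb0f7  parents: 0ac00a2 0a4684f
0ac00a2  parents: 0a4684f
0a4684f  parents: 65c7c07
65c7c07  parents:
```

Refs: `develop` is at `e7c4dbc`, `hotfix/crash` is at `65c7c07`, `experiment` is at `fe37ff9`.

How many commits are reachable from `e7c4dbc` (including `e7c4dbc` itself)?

8

Walking parent pointers from e7c4dbc: reachable set = {0a4684f, 0ac00a2, 65c7c07, 6c92552, 73973c2, 9adb0f7, d357957, e7c4dbc}.
That is 8 commits.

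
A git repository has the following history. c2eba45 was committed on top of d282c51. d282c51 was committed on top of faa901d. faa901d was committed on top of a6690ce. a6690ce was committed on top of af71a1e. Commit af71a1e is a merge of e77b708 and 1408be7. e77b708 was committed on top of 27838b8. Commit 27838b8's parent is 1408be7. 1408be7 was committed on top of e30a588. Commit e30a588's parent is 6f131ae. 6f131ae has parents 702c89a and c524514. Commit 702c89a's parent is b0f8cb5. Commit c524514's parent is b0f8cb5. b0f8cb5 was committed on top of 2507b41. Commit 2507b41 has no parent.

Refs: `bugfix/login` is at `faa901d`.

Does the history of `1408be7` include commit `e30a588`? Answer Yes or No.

Ancestors of 1408be7 (commits reachable by following parents): {1408be7, 2507b41, 6f131ae, 702c89a, b0f8cb5, c524514, e30a588}.
e30a588 is in that set, so it is an ancestor of 1408be7.

Yes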